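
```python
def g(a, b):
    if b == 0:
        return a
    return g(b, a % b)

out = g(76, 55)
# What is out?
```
Call trace:
g(a=76, b=55)
  g(a=55, b=21)
    g(a=21, b=13)
      g(a=13, b=8)
        g(a=8, b=5)
          g(a=5, b=3)
            g(a=3, b=2)
              g(a=2, b=1)
                g(a=1, b=0)
                -> return 1
              -> return 1
            -> return 1
          -> return 1
        -> return 1
      -> return 1
    -> return 1
  -> return 1
-> return 1

Final answer: 1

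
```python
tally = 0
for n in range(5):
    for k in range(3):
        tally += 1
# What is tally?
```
Trace:
  tally=0
  tally=1, n=0, k=0
  tally=2, n=0, k=1
  tally=3, n=0, k=2
  tally=4, n=1, k=0
  tally=5, n=1, k=1
  tally=6, n=1, k=2
  tally=7, n=2, k=0
  tally=8, n=2, k=1
  tally=9, n=2, k=2
  tally=10, n=3, k=0
  tally=11, n=3, k=1
  tally=12, n=3, k=2
  tally=13, n=4, k=0
  tally=14, n=4, k=1
  tally=15, n=4, k=2

Final answer: 15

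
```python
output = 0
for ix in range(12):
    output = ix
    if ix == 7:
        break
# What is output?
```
Trace:
  output=0
  output=0, ix=0
  output=1, ix=1
  output=2, ix=2
  output=3, ix=3
  output=4, ix=4
  output=5, ix=5
  output=6, ix=6
  output=7, ix=7

Final answer: 7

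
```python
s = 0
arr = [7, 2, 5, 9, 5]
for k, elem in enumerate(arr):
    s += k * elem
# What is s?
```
Trace:
  s=0
  s=0, k=0, elem=7
  s=2, k=1, elem=2
  s=12, k=2, elem=5
  s=39, k=3, elem=9
  s=59, k=4, elem=5

Final answer: 59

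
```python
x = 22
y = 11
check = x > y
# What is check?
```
Trace:
  x=22
  x=22, y=11
  x=22, y=11, check=True

Final answer: True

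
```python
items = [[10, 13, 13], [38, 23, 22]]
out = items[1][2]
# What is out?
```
Trace:
  items=[[10, 13, 13], [38, 23, 22]]
  items=[[10, 13, 13], [38, 23, 22]], out=22

Final answer: 22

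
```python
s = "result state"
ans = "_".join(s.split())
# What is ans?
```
Trace:
  s='result state'
  s='result state', ans='result_state'

Final answer: 'result_state'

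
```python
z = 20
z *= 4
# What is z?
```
Trace:
  z=20
  z=80

Final answer: 80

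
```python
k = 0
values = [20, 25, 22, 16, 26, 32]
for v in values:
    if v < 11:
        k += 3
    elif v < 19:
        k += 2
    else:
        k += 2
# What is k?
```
Trace:
  k=0
  k=2, v=20
  k=4, v=25
  k=6, v=22
  k=8, v=16
  k=10, v=26
  k=12, v=32

Final answer: 12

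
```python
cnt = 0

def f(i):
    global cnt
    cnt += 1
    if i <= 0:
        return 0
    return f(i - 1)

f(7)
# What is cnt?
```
Call trace:
f(i=7)
  f(i=6)
    f(i=5)
      f(i=4)
        f(i=3)
          f(i=2)
            f(i=1)
              f(i=0)
              -> return 0
            -> return 0
          -> return 0
        -> return 0
      -> return 0
    -> return 0
  -> return 0
-> return 0

cnt is incremented once per call. f is entered once for each i = 7, 6, 5, 4, 3, 2, 1, 0 (the i <= 0 call returns without recursing), i.e. 7 + 1 calls.
cnt = 8

Final answer: 8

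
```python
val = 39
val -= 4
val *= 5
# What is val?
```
Trace:
  val=39
  val=35
  val=175

Final answer: 175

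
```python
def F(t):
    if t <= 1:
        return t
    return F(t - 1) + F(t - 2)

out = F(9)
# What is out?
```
Call trace (a repeated sub-call is expanded the first time; later identical calls just restate its return value):
F(t=9)
  F(t=8)
    F(t=7)
      F(t=6)
        F(t=5)
          F(t=4)
            F(t=3)
              F(t=2)
                F(t=1)
                -> return 1
                F(t=0)
                -> return 0
              -> return 1
              F(t=1)
              -> return 1
            -> return 2
            F(t=2) -> return 1  (same call as traced above)
          -> return 3
          F(t=3) -> return 2  (same call as traced above)
        -> return 5
        F(t=4) -> return 3  (same call as traced above)
      -> return 8
      F(t=5) -> return 5  (same call as traced above)
    -> return 13
    F(t=6) -> return 8  (same call as traced above)
  -> return 21
  F(t=7) -> return 13  (same call as traced above)
-> return 34

Final answer: 34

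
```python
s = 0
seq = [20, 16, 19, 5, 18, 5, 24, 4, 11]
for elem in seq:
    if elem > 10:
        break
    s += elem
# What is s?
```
Trace:
  s=0
  s=0, elem=20

Final answer: 0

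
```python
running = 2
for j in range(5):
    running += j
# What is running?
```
Trace:
  running=2
  running=2, j=0
  running=3, j=1
  running=5, j=2
  running=8, j=3
  running=12, j=4

Final answer: 12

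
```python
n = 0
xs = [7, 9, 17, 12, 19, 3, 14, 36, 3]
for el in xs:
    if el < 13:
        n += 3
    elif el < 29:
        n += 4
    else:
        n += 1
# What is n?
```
Trace:
  n=0
  n=3, el=7
  n=6, el=9
  n=10, el=17
  n=13, el=12
  n=17, el=19
  n=20, el=3
  n=24, el=14
  n=25, el=36
  n=28, el=3

Final answer: 28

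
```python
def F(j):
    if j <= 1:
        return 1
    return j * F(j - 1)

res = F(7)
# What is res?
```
Call trace:
F(j=7)
  F(j=6)
    F(j=5)
      F(j=4)
        F(j=3)
          F(j=2)
            F(j=1)
            -> return 1
          -> return 2
        -> return 6
      -> return 24
    -> return 120
  -> return 720
-> return 5040

Final answer: 5040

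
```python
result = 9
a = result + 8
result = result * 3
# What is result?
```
Trace:
  result=9
  result=9, a=17
  result=27, a=17

Final answer: 27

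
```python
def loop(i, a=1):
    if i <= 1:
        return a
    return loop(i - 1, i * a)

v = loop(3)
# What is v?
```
Call trace:
loop(i=3, a=1)
  loop(i=2, a=3)
    loop(i=1, a=6)
    -> return 6
  -> return 6
-> return 6

Final answer: 6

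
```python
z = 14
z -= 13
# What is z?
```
Trace:
  z=14
  z=1

Final answer: 1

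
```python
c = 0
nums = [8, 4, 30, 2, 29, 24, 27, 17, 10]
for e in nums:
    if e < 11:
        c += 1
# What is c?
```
Trace:
  c=0
  c=1, e=8
  c=2, e=4
  c=2, e=30
  c=3, e=2
  c=3, e=29
  c=3, e=24
  c=3, e=27
  c=3, e=17
  c=4, e=10

Final answer: 4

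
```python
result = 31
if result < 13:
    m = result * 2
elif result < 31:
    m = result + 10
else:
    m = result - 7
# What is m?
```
Trace:
  result=31
  result=31, m=24

Final answer: 24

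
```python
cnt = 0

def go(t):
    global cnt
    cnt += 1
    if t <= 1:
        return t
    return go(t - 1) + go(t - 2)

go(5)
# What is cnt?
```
Call trace (a repeated sub-call is expanded the first time; later identical calls just restate its return value):
go(t=5)
  go(t=4)
    go(t=3)
      go(t=2)
        go(t=1)
        -> return 1
        go(t=0)
        -> return 0
      -> return 1
      go(t=1)
      -> return 1
    -> return 2
    go(t=2) -> return 1  (same call as traced above)
  -> return 3
  go(t=3) -> return 2  (same call as traced above)
-> return 5

cnt is incremented once per call, so count the calls in each subtree. Let C(t) = number of calls made by go(t).
C(0) = C(1) = 1 (base case, no recursion); C(t) = 1 + C(t - 1) + C(t - 2) otherwise.
C(2) = 1 + C(1) + C(0) = 1 + 1 + 1 = 3
C(3) = 1 + C(2) + C(1) = 1 + 3 + 1 = 5
C(4) = 1 + C(3) + C(2) = 1 + 5 + 3 = 9
C(5) = 1 + C(4) + C(3) = 1 + 9 + 5 = 15
cnt = C(5) = 15

Final answer: 15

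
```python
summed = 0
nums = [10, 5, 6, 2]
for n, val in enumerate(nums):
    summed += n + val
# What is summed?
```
Trace:
  summed=0
  summed=10, n=0, val=10
  summed=16, n=1, val=5
  summed=24, n=2, val=6
  summed=29, n=3, val=2

Final answer: 29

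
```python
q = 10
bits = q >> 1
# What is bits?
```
Trace:
  q=10
  q=10, bits=5

Final answer: 5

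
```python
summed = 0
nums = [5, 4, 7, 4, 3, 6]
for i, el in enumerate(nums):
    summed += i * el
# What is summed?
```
Trace:
  summed=0
  summed=0, i=0, el=5
  summed=4, i=1, el=4
  summed=18, i=2, el=7
  summed=30, i=3, el=4
  summed=42, i=4, el=3
  summed=72, i=5, el=6

Final answer: 72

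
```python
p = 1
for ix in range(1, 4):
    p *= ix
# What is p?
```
Trace:
  p=1
  p=1, ix=1
  p=2, ix=2
  p=6, ix=3

Final answer: 6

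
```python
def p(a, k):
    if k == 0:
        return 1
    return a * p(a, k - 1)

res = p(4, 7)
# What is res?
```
Call trace:
p(a=4, k=7)
  p(a=4, k=6)
    p(a=4, k=5)
      p(a=4, k=4)
        p(a=4, k=3)
          p(a=4, k=2)
            p(a=4, k=1)
              p(a=4, k=0)
              -> return 1
            -> return 4
          -> return 16
        -> return 64
      -> return 256
    -> return 1024
  -> return 4096
-> return 16384

Final answer: 16384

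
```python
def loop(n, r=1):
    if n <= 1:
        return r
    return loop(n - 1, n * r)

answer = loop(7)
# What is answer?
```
Call trace:
loop(n=7, r=1)
  loop(n=6, r=7)
    loop(n=5, r=42)
      loop(n=4, r=210)
        loop(n=3, r=840)
          loop(n=2, r=2520)
            loop(n=1, r=5040)
            -> return 5040
          -> return 5040
        -> return 5040
      -> return 5040
    -> return 5040
  -> return 5040
-> return 5040

Final answer: 5040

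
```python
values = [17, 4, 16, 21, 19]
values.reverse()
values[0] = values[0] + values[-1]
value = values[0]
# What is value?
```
Trace:
  values=[17, 4, 16, 21, 19]
  values=[19, 21, 16, 4, 17]
  values=[36, 21, 16, 4, 17]
  values=[36, 21, 16, 4, 17], value=36

Final answer: 36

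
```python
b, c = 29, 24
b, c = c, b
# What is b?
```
Trace:
  b=29, c=24
  b=24, c=29

Final answer: 24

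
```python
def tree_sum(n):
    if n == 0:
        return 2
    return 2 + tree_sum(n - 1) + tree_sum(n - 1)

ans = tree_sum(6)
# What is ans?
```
Call trace (a repeated sub-call is expanded the first time; later identical calls just restate its return value):
tree_sum(n=6)
  tree_sum(n=5)
    tree_sum(n=4)
      tree_sum(n=3)
        tree_sum(n=2)
          tree_sum(n=1)
            tree_sum(n=0)
            -> return 2
            tree_sum(n=0)
            -> return 2
          -> return 6
          tree_sum(n=1) -> return 6  (same call as traced above)
        -> return 14
        tree_sum(n=2) -> return 14  (same call as traced above)
      -> return 30
      tree_sum(n=3) -> return 30  (same call as traced above)
    -> return 62
    tree_sum(n=4) -> return 62  (same call as traced above)
  -> return 126
  tree_sum(n=5) -> return 126  (same call as traced above)
-> return 254

Final answer: 254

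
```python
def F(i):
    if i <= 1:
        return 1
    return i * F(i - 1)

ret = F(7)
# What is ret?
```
Call trace:
F(i=7)
  F(i=6)
    F(i=5)
      F(i=4)
        F(i=3)
          F(i=2)
            F(i=1)
            -> return 1
          -> return 2
        -> return 6
      -> return 24
    -> return 120
  -> return 720
-> return 5040

Final answer: 5040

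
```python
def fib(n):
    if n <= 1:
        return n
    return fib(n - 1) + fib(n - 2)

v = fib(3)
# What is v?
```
Call trace:
fib(n=3)
  fib(n=2)
    fib(n=1)
    -> return 1
    fib(n=0)
    -> return 0
  -> return 1
  fib(n=1)
  -> return 1
-> return 2

Final answer: 2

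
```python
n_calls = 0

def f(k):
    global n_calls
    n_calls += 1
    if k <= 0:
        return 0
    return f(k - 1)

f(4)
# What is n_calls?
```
Call trace:
f(k=4)
  f(k=3)
    f(k=2)
      f(k=1)
        f(k=0)
        -> return 0
      -> return 0
    -> return 0
  -> return 0
-> return 0

n_calls is incremented once per call. f is entered once for each k = 4, 3, 2, 1, 0 (the k <= 0 call returns without recursing), i.e. 4 + 1 calls.
n_calls = 5

Final answer: 5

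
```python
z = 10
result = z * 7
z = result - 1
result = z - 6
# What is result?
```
Trace:
  z=10
  z=10, result=70
  z=69, result=70
  z=69, result=63

Final answer: 63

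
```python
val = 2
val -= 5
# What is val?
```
Trace:
  val=2
  val=-3

Final answer: -3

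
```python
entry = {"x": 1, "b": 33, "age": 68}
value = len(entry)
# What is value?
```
Trace:
  entry={'x': 1, 'b': 33, 'age': 68}
  entry={'x': 1, 'b': 33, 'age': 68}, value=3

Final answer: 3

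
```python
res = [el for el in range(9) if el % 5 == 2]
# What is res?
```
Trace:
  el=0
  el=1
  el=2
  el=3
  el=4
  el=5
  el=6
  el=7
  el=8
  res=[2, 7]

Final answer: [2, 7]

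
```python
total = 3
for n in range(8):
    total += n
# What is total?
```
Trace:
  total=3
  total=3, n=0
  total=4, n=1
  total=6, n=2
  total=9, n=3
  total=13, n=4
  total=18, n=5
  total=24, n=6
  total=31, n=7

Final answer: 31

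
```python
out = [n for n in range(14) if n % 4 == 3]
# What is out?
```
Trace:
  n=0
  n=1
  n=2
  n=3
  n=4
  n=5
  n=6
  n=7
  n=8
  n=9
  n=10
  n=11
  n=12
  n=13
  out=[3, 7, 11]

Final answer: [3, 7, 11]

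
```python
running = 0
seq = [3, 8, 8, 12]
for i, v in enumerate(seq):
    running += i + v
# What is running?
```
Trace:
  running=0
  running=3, i=0, v=3
  running=12, i=1, v=8
  running=22, i=2, v=8
  running=37, i=3, v=12

Final answer: 37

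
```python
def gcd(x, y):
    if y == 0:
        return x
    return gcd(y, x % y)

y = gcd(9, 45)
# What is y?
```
Call trace:
gcd(x=9, y=45)
  gcd(x=45, y=9)
    gcd(x=9, y=0)
    -> return 9
  -> return 9
-> return 9

Final answer: 9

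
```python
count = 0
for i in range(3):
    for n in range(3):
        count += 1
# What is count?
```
Trace:
  count=0
  count=1, i=0, n=0
  count=2, i=0, n=1
  count=3, i=0, n=2
  count=4, i=1, n=0
  count=5, i=1, n=1
  count=6, i=1, n=2
  count=7, i=2, n=0
  count=8, i=2, n=1
  count=9, i=2, n=2

Final answer: 9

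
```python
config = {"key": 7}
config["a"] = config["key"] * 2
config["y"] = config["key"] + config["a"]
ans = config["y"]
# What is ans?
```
Trace:
  config={'key': 7}
  config={'key': 7, 'a': 14}
  config={'key': 7, 'a': 14, 'y': 21}
  config={'key': 7, 'a': 14, 'y': 21}, ans=21

Final answer: 21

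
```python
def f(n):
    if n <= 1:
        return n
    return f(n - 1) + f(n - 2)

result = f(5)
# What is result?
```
Call trace (a repeated sub-call is expanded the first time; later identical calls just restate its return value):
f(n=5)
  f(n=4)
    f(n=3)
      f(n=2)
        f(n=1)
        -> return 1
        f(n=0)
        -> return 0
      -> return 1
      f(n=1)
      -> return 1
    -> return 2
    f(n=2) -> return 1  (same call as traced above)
  -> return 3
  f(n=3) -> return 2  (same call as traced above)
-> return 5

Final answer: 5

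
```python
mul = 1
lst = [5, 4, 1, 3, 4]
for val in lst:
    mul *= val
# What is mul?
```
Trace:
  mul=1
  mul=5, val=5
  mul=20, val=4
  mul=20, val=1
  mul=60, val=3
  mul=240, val=4

Final answer: 240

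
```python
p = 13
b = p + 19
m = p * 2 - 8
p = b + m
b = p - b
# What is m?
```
Trace:
  p=13
  p=13, b=32
  p=13, b=32, m=18
  p=50, b=32, m=18
  p=50, b=18, m=18

Final answer: 18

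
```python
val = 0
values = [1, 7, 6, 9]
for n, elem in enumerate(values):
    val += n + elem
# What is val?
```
Trace:
  val=0
  val=1, n=0, elem=1
  val=9, n=1, elem=7
  val=17, n=2, elem=6
  val=29, n=3, elem=9

Final answer: 29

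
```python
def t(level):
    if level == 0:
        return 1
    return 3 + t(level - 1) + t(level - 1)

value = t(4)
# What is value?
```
Call trace (a repeated sub-call is expanded the first time; later identical calls just restate its return value):
t(level=4)
  t(level=3)
    t(level=2)
      t(level=1)
        t(level=0)
        -> return 1
        t(level=0)
        -> return 1
      -> return 5
      t(level=1) -> return 5  (same call as traced above)
    -> return 13
    t(level=2) -> return 13  (same call as traced above)
  -> return 29
  t(level=3) -> return 29  (same call as traced above)
-> return 61

Final answer: 61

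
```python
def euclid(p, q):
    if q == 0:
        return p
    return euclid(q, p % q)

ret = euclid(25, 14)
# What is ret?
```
Call trace:
euclid(p=25, q=14)
  euclid(p=14, q=11)
    euclid(p=11, q=3)
      euclid(p=3, q=2)
        euclid(p=2, q=1)
          euclid(p=1, q=0)
          -> return 1
        -> return 1
      -> return 1
    -> return 1
  -> return 1
-> return 1

Final answer: 1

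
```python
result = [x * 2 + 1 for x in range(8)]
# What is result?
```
Trace:
  x=0
  x=1
  x=2
  x=3
  x=4
  x=5
  x=6
  x=7
  result=[1, 3, 5, 7, 9, 11, 13, 15]

Final answer: [1, 3, 5, 7, 9, 11, 13, 15]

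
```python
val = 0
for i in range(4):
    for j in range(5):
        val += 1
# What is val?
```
Trace:
  val=0
  val=1, i=0, j=0
  val=2, i=0, j=1
  val=3, i=0, j=2
  val=4, i=0, j=3
  val=5, i=0, j=4
  val=6, i=1, j=0
  val=7, i=1, j=1
  val=8, i=1, j=2
  val=9, i=1, j=3
  val=10, i=1, j=4
  val=11, i=2, j=0
  val=12, i=2, j=1
  val=13, i=2, j=2
  val=14, i=2, j=3
  val=15, i=2, j=4
  val=16, i=3, j=0
  val=17, i=3, j=1
  val=18, i=3, j=2
  val=19, i=3, j=3
  val=20, i=3, j=4

Final answer: 20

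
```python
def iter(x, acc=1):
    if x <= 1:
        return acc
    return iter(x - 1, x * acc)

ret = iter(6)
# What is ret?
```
Call trace:
iter(x=6, acc=1)
  iter(x=5, acc=6)
    iter(x=4, acc=30)
      iter(x=3, acc=120)
        iter(x=2, acc=360)
          iter(x=1, acc=720)
          -> return 720
        -> return 720
      -> return 720
    -> return 720
  -> return 720
-> return 720

Final answer: 720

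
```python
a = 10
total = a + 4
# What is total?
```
Trace:
  a=10
  a=10, total=14

Final answer: 14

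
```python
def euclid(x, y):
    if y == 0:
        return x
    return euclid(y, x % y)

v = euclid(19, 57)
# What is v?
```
Call trace:
euclid(x=19, y=57)
  euclid(x=57, y=19)
    euclid(x=19, y=0)
    -> return 19
  -> return 19
-> return 19

Final answer: 19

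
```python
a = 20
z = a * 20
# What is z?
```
Trace:
  a=20
  a=20, z=400

Final answer: 400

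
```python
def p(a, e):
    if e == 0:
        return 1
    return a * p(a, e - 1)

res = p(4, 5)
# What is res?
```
Call trace:
p(a=4, e=5)
  p(a=4, e=4)
    p(a=4, e=3)
      p(a=4, e=2)
        p(a=4, e=1)
          p(a=4, e=0)
          -> return 1
        -> return 4
      -> return 16
    -> return 64
  -> return 256
-> return 1024

Final answer: 1024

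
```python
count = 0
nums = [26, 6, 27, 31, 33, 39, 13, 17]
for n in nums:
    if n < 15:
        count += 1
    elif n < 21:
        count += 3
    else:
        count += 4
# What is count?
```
Trace:
  count=0
  count=4, n=26
  count=5, n=6
  count=9, n=27
  count=13, n=31
  count=17, n=33
  count=21, n=39
  count=22, n=13
  count=25, n=17

Final answer: 25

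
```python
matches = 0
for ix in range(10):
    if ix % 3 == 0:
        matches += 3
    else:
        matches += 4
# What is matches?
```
Trace:
  matches=0
  matches=3, ix=0
  matches=7, ix=1
  matches=11, ix=2
  matches=14, ix=3
  matches=18, ix=4
  matches=22, ix=5
  matches=25, ix=6
  matches=29, ix=7
  matches=33, ix=8
  matches=36, ix=9

Final answer: 36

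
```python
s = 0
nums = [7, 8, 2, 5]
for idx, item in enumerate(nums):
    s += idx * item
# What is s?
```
Trace:
  s=0
  s=0, idx=0, item=7
  s=8, idx=1, item=8
  s=12, idx=2, item=2
  s=27, idx=3, item=5

Final answer: 27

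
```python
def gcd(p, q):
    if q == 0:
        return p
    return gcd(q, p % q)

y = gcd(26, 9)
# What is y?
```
Call trace:
gcd(p=26, q=9)
  gcd(p=9, q=8)
    gcd(p=8, q=1)
      gcd(p=1, q=0)
      -> return 1
    -> return 1
  -> return 1
-> return 1

Final answer: 1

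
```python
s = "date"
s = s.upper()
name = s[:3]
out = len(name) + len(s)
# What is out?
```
Trace:
  s='date'
  s='DATE'
  s='DATE', name='DAT'
  s='DATE', name='DAT', out=7

Final answer: 7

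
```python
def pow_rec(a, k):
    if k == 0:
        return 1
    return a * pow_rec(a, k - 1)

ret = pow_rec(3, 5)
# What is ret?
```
Call trace:
pow_rec(a=3, k=5)
  pow_rec(a=3, k=4)
    pow_rec(a=3, k=3)
      pow_rec(a=3, k=2)
        pow_rec(a=3, k=1)
          pow_rec(a=3, k=0)
          -> return 1
        -> return 3
      -> return 9
    -> return 27
  -> return 81
-> return 243

Final answer: 243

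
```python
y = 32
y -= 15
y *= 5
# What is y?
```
Trace:
  y=32
  y=17
  y=85

Final answer: 85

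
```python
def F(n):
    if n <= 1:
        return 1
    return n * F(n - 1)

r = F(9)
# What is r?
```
Call trace:
F(n=9)
  F(n=8)
    F(n=7)
      F(n=6)
        F(n=5)
          F(n=4)
            F(n=3)
              F(n=2)
                F(n=1)
                -> return 1
              -> return 2
            -> return 6
          -> return 24
        -> return 120
      -> return 720
    -> return 5040
  -> return 40320
-> return 362880

Final answer: 362880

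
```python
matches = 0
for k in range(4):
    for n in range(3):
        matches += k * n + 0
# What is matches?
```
Trace:
  matches=0
  matches=0, k=0, n=0
  matches=0, k=0, n=1
  matches=0, k=0, n=2
  matches=0, k=1, n=0
  matches=1, k=1, n=1
  matches=3, k=1, n=2
  matches=3, k=2, n=0
  matches=5, k=2, n=1
  matches=9, k=2, n=2
  matches=9, k=3, n=0
  matches=12, k=3, n=1
  matches=18, k=3, n=2

Final answer: 18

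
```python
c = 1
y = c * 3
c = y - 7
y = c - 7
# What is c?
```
Trace:
  c=1
  c=1, y=3
  c=-4, y=3
  c=-4, y=-11

Final answer: -4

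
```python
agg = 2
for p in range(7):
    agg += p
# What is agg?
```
Trace:
  agg=2
  agg=2, p=0
  agg=3, p=1
  agg=5, p=2
  agg=8, p=3
  agg=12, p=4
  agg=17, p=5
  agg=23, p=6

Final answer: 23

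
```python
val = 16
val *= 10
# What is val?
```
Trace:
  val=16
  val=160

Final answer: 160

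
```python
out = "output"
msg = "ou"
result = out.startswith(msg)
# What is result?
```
Trace:
  out='output'
  out='output', msg='ou'
  out='output', msg='ou', result=True

Final answer: True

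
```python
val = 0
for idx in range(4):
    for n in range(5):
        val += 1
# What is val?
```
Trace:
  val=0
  val=1, idx=0, n=0
  val=2, idx=0, n=1
  val=3, idx=0, n=2
  val=4, idx=0, n=3
  val=5, idx=0, n=4
  val=6, idx=1, n=0
  val=7, idx=1, n=1
  val=8, idx=1, n=2
  val=9, idx=1, n=3
  val=10, idx=1, n=4
  val=11, idx=2, n=0
  val=12, idx=2, n=1
  val=13, idx=2, n=2
  val=14, idx=2, n=3
  val=15, idx=2, n=4
  val=16, idx=3, n=0
  val=17, idx=3, n=1
  val=18, idx=3, n=2
  val=19, idx=3, n=3
  val=20, idx=3, n=4

Final answer: 20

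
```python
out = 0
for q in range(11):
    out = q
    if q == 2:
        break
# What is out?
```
Trace:
  out=0
  out=0, q=0
  out=1, q=1
  out=2, q=2

Final answer: 2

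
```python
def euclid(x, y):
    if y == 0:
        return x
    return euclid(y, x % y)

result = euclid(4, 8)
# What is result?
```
Call trace:
euclid(x=4, y=8)
  euclid(x=8, y=4)
    euclid(x=4, y=0)
    -> return 4
  -> return 4
-> return 4

Final answer: 4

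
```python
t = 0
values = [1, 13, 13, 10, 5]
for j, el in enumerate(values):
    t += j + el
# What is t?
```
Trace:
  t=0
  t=1, j=0, el=1
  t=15, j=1, el=13
  t=30, j=2, el=13
  t=43, j=3, el=10
  t=52, j=4, el=5

Final answer: 52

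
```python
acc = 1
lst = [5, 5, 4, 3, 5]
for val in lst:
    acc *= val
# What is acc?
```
Trace:
  acc=1
  acc=5, val=5
  acc=25, val=5
  acc=100, val=4
  acc=300, val=3
  acc=1500, val=5

Final answer: 1500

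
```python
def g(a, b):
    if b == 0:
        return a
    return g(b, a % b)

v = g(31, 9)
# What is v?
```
Call trace:
g(a=31, b=9)
  g(a=9, b=4)
    g(a=4, b=1)
      g(a=1, b=0)
      -> return 1
    -> return 1
  -> return 1
-> return 1

Final answer: 1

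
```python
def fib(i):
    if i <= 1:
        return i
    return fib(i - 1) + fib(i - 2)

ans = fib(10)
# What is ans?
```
Call trace (a repeated sub-call is expanded the first time; later identical calls just restate its return value):
fib(i=10)
  fib(i=9)
    fib(i=8)
      fib(i=7)
        fib(i=6)
          fib(i=5)
            fib(i=4)
              fib(i=3)
                fib(i=2)
                  fib(i=1)
                  -> return 1
                  fib(i=0)
                  -> return 0
                -> return 1
                fib(i=1)
                -> return 1
              -> return 2
              fib(i=2) -> return 1  (same call as traced above)
            -> return 3
            fib(i=3) -> return 2  (same call as traced above)
          -> return 5
          fib(i=4) -> return 3  (same call as traced above)
        -> return 8
        fib(i=5) -> return 5  (same call as traced above)
      -> return 13
      fib(i=6) -> return 8  (same call as traced above)
    -> return 21
    fib(i=7) -> return 13  (same call as traced above)
  -> return 34
  fib(i=8) -> return 21  (same call as traced above)
-> return 55

Final answer: 55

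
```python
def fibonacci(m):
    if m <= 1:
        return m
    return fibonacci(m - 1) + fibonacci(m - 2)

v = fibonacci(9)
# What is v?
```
Call trace (a repeated sub-call is expanded the first time; later identical calls just restate its return value):
fibonacci(m=9)
  fibonacci(m=8)
    fibonacci(m=7)
      fibonacci(m=6)
        fibonacci(m=5)
          fibonacci(m=4)
            fibonacci(m=3)
              fibonacci(m=2)
                fibonacci(m=1)
                -> return 1
                fibonacci(m=0)
                -> return 0
              -> return 1
              fibonacci(m=1)
              -> return 1
            -> return 2
            fibonacci(m=2) -> return 1  (same call as traced above)
          -> return 3
          fibonacci(m=3) -> return 2  (same call as traced above)
        -> return 5
        fibonacci(m=4) -> return 3  (same call as traced above)
      -> return 8
      fibonacci(m=5) -> return 5  (same call as traced above)
    -> return 13
    fibonacci(m=6) -> return 8  (same call as traced above)
  -> return 21
  fibonacci(m=7) -> return 13  (same call as traced above)
-> return 34

Final answer: 34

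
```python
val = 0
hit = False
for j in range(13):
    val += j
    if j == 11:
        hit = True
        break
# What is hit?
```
Trace:
  val=0
  val=0, hit=False
  val=0, hit=False, j=0
  val=1, hit=False, j=1
  val=3, hit=False, j=2
  val=6, hit=False, j=3
  val=10, hit=False, j=4
  val=15, hit=False, j=5
  val=21, hit=False, j=6
  val=28, hit=False, j=7
  val=36, hit=False, j=8
  val=45, hit=False, j=9
  val=55, hit=False, j=10
  val=66, hit=True, j=11

Final answer: True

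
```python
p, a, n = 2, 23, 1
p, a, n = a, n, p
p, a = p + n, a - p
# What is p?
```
Trace:
  p=2, a=23, n=1
  p=23, a=1, n=2
  p=25, a=-22, n=2

Final answer: 25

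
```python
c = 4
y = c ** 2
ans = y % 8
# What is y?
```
Trace:
  c=4
  c=4, y=16
  c=4, y=16, ans=0

Final answer: 16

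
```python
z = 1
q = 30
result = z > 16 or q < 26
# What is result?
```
Trace:
  z=1
  z=1, q=30
  z=1, q=30, result=False

Final answer: False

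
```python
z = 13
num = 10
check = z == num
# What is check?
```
Trace:
  z=13
  z=13, num=10
  z=13, num=10, check=False

Final answer: False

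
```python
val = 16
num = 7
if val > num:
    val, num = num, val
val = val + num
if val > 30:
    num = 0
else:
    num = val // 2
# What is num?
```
Trace:
  val=16
  val=16, num=7
  val=7, num=16
  val=23, num=16
  val=23, num=11

Final answer: 11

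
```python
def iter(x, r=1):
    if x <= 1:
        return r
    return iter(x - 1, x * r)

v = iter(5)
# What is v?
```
Call trace:
iter(x=5, r=1)
  iter(x=4, r=5)
    iter(x=3, r=20)
      iter(x=2, r=60)
        iter(x=1, r=120)
        -> return 120
      -> return 120
    -> return 120
  -> return 120
-> return 120

Final answer: 120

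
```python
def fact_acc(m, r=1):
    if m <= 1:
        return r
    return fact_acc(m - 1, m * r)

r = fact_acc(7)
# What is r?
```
Call trace:
fact_acc(m=7, r=1)
  fact_acc(m=6, r=7)
    fact_acc(m=5, r=42)
      fact_acc(m=4, r=210)
        fact_acc(m=3, r=840)
          fact_acc(m=2, r=2520)
            fact_acc(m=1, r=5040)
            -> return 5040
          -> return 5040
        -> return 5040
      -> return 5040
    -> return 5040
  -> return 5040
-> return 5040

Final answer: 5040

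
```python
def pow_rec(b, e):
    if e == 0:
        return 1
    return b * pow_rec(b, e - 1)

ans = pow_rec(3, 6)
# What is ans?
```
Call trace:
pow_rec(b=3, e=6)
  pow_rec(b=3, e=5)
    pow_rec(b=3, e=4)
      pow_rec(b=3, e=3)
        pow_rec(b=3, e=2)
          pow_rec(b=3, e=1)
            pow_rec(b=3, e=0)
            -> return 1
          -> return 3
        -> return 9
      -> return 27
    -> return 81
  -> return 243
-> return 729

Final answer: 729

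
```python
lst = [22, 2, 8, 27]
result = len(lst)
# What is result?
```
Trace:
  lst=[22, 2, 8, 27]
  lst=[22, 2, 8, 27], result=4

Final answer: 4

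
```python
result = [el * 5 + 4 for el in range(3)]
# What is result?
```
Trace:
  el=0
  el=1
  el=2
  result=[4, 9, 14]

Final answer: [4, 9, 14]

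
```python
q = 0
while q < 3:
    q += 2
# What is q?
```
Trace:
  q=0
  q=2
  q=4

Final answer: 4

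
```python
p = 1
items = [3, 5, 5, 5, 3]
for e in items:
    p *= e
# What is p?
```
Trace:
  p=1
  p=3, e=3
  p=15, e=5
  p=75, e=5
  p=375, e=5
  p=1125, e=3

Final answer: 1125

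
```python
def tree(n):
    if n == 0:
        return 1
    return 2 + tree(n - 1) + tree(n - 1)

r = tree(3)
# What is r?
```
Call trace (a repeated sub-call is expanded the first time; later identical calls just restate its return value):
tree(n=3)
  tree(n=2)
    tree(n=1)
      tree(n=0)
      -> return 1
      tree(n=0)
      -> return 1
    -> return 4
    tree(n=1) -> return 4  (same call as traced above)
  -> return 10
  tree(n=2) -> return 10  (same call as traced above)
-> return 22

Final answer: 22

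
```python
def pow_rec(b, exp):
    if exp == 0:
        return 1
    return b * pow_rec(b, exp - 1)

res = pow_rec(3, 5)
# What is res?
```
Call trace:
pow_rec(b=3, exp=5)
  pow_rec(b=3, exp=4)
    pow_rec(b=3, exp=3)
      pow_rec(b=3, exp=2)
        pow_rec(b=3, exp=1)
          pow_rec(b=3, exp=0)
          -> return 1
        -> return 3
      -> return 9
    -> return 27
  -> return 81
-> return 243

Final answer: 243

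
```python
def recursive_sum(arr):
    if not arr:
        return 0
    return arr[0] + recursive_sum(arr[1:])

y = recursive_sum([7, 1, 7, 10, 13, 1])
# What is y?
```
Call trace:
recursive_sum(arr=[7, 1, 7, 10, 13, 1])
  recursive_sum(arr=[1, 7, 10, 13, 1])
    recursive_sum(arr=[7, 10, 13, 1])
      recursive_sum(arr=[10, 13, 1])
        recursive_sum(arr=[13, 1])
          recursive_sum(arr=[1])
            recursive_sum(arr=[])
            -> return 0
          -> return 1
        -> return 14
      -> return 24
    -> return 31
  -> return 32
-> return 39

Final answer: 39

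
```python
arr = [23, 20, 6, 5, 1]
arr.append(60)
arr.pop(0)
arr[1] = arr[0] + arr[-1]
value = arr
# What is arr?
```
Trace:
  arr=[23, 20, 6, 5, 1]
  arr=[23, 20, 6, 5, 1, 60]
  arr=[20, 6, 5, 1, 60]
  arr=[20, 80, 5, 1, 60]
  arr=[20, 80, 5, 1, 60], value=[20, 80, 5, 1, 60]

Final answer: [20, 80, 5, 1, 60]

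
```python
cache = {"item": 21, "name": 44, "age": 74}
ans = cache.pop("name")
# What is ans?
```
Trace:
  cache={'item': 21, 'name': 44, 'age': 74}
  cache={'item': 21, 'age': 74}, ans=44

Final answer: 44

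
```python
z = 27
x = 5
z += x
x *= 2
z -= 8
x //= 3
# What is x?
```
Trace:
  z=27
  z=27, x=5
  z=32, x=5
  z=32, x=10
  z=24, x=10
  z=24, x=3

Final answer: 3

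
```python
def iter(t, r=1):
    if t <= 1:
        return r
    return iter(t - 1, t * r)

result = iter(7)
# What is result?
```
Call trace:
iter(t=7, r=1)
  iter(t=6, r=7)
    iter(t=5, r=42)
      iter(t=4, r=210)
        iter(t=3, r=840)
          iter(t=2, r=2520)
            iter(t=1, r=5040)
            -> return 5040
          -> return 5040
        -> return 5040
      -> return 5040
    -> return 5040
  -> return 5040
-> return 5040

Final answer: 5040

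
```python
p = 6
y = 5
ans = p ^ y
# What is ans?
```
Trace:
  p=6
  p=6, y=5
  p=6, y=5, ans=3

Final answer: 3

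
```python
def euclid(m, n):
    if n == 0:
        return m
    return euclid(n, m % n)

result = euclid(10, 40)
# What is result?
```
Call trace:
euclid(m=10, n=40)
  euclid(m=40, n=10)
    euclid(m=10, n=0)
    -> return 10
  -> return 10
-> return 10

Final answer: 10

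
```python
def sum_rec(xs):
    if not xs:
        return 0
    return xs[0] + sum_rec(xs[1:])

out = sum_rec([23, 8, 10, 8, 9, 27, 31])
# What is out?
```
Call trace:
sum_rec(xs=[23, 8, 10, 8, 9, 27, 31])
  sum_rec(xs=[8, 10, 8, 9, 27, 31])
    sum_rec(xs=[10, 8, 9, 27, 31])
      sum_rec(xs=[8, 9, 27, 31])
        sum_rec(xs=[9, 27, 31])
          sum_rec(xs=[27, 31])
            sum_rec(xs=[31])
              sum_rec(xs=[])
              -> return 0
            -> return 31
          -> return 58
        -> return 67
      -> return 75
    -> return 85
  -> return 93
-> return 116

Final answer: 116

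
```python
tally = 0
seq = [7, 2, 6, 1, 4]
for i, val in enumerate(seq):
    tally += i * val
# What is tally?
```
Trace:
  tally=0
  tally=0, i=0, val=7
  tally=2, i=1, val=2
  tally=14, i=2, val=6
  tally=17, i=3, val=1
  tally=33, i=4, val=4

Final answer: 33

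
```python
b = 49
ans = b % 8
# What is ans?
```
Trace:
  b=49
  b=49, ans=1

Final answer: 1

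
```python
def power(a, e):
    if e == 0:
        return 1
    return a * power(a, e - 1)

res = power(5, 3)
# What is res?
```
Call trace:
power(a=5, e=3)
  power(a=5, e=2)
    power(a=5, e=1)
      power(a=5, e=0)
      -> return 1
    -> return 5
  -> return 25
-> return 125

Final answer: 125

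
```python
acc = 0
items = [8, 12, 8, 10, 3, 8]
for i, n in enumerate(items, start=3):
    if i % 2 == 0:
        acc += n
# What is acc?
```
Trace:
  acc=0
  acc=0, i=3, n=8
  acc=12, i=4, n=12
  acc=12, i=5, n=8
  acc=22, i=6, n=10
  acc=22, i=7, n=3
  acc=30, i=8, n=8

Final answer: 30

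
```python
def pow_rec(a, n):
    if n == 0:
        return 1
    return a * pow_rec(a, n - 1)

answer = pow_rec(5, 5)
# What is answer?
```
Call trace:
pow_rec(a=5, n=5)
  pow_rec(a=5, n=4)
    pow_rec(a=5, n=3)
      pow_rec(a=5, n=2)
        pow_rec(a=5, n=1)
          pow_rec(a=5, n=0)
          -> return 1
        -> return 5
      -> return 25
    -> return 125
  -> return 625
-> return 3125

Final answer: 3125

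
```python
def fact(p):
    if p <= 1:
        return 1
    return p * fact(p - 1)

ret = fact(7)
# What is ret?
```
Call trace:
fact(p=7)
  fact(p=6)
    fact(p=5)
      fact(p=4)
        fact(p=3)
          fact(p=2)
            fact(p=1)
            -> return 1
          -> return 2
        -> return 6
      -> return 24
    -> return 120
  -> return 720
-> return 5040

Final answer: 5040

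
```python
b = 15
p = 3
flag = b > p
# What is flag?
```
Trace:
  b=15
  b=15, p=3
  b=15, p=3, flag=True

Final answer: True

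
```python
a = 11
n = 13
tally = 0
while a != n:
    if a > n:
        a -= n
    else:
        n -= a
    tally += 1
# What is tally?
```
Trace:
  a=11
  a=11, n=13
  a=11, n=13, tally=0
  a=11, n=2, tally=1
  a=9, n=2, tally=2
  a=7, n=2, tally=3
  a=5, n=2, tally=4
  a=3, n=2, tally=5
  a=1, n=2, tally=6
  a=1, n=1, tally=7

Final answer: 7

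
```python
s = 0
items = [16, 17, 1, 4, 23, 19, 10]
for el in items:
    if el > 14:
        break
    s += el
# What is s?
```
Trace:
  s=0
  s=0, el=16

Final answer: 0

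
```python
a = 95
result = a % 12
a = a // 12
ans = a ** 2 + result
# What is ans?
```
Trace:
  a=95
  a=95, result=11
  a=7, result=11
  a=7, result=11, ans=60

Final answer: 60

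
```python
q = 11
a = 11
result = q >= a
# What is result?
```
Trace:
  q=11
  q=11, a=11
  q=11, a=11, result=True

Final answer: True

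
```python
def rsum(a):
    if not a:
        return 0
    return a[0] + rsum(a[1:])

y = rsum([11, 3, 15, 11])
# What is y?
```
Call trace:
rsum(a=[11, 3, 15, 11])
  rsum(a=[3, 15, 11])
    rsum(a=[15, 11])
      rsum(a=[11])
        rsum(a=[])
        -> return 0
      -> return 11
    -> return 26
  -> return 29
-> return 40

Final answer: 40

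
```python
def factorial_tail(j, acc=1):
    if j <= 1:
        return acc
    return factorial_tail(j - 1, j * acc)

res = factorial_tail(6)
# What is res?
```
Call trace:
factorial_tail(j=6, acc=1)
  factorial_tail(j=5, acc=6)
    factorial_tail(j=4, acc=30)
      factorial_tail(j=3, acc=120)
        factorial_tail(j=2, acc=360)
          factorial_tail(j=1, acc=720)
          -> return 720
        -> return 720
      -> return 720
    -> return 720
  -> return 720
-> return 720

Final answer: 720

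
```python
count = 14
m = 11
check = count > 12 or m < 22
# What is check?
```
Trace:
  count=14
  count=14, m=11
  count=14, m=11, check=True

Final answer: True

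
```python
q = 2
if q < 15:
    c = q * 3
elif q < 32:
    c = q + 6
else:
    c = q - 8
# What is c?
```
Trace:
  q=2
  q=2, c=6

Final answer: 6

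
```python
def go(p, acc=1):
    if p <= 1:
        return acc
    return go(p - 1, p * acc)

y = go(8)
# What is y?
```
Call trace:
go(p=8, acc=1)
  go(p=7, acc=8)
    go(p=6, acc=56)
      go(p=5, acc=336)
        go(p=4, acc=1680)
          go(p=3, acc=6720)
            go(p=2, acc=20160)
              go(p=1, acc=40320)
              -> return 40320
            -> return 40320
          -> return 40320
        -> return 40320
      -> return 40320
    -> return 40320
  -> return 40320
-> return 40320

Final answer: 40320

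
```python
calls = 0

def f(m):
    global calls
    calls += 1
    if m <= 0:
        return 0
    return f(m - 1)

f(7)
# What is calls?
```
Call trace:
f(m=7)
  f(m=6)
    f(m=5)
      f(m=4)
        f(m=3)
          f(m=2)
            f(m=1)
              f(m=0)
              -> return 0
            -> return 0
          -> return 0
        -> return 0
      -> return 0
    -> return 0
  -> return 0
-> return 0

calls is incremented once per call. f is entered once for each m = 7, 6, 5, 4, 3, 2, 1, 0 (the m <= 0 call returns without recursing), i.e. 7 + 1 calls.
calls = 8

Final answer: 8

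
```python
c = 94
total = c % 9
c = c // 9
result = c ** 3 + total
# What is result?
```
Trace:
  c=94
  c=94, total=4
  c=10, total=4
  c=10, total=4, result=1004

Final answer: 1004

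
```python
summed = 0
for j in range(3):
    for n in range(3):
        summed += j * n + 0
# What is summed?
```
Trace:
  summed=0
  summed=0, j=0, n=0
  summed=0, j=0, n=1
  summed=0, j=0, n=2
  summed=0, j=1, n=0
  summed=1, j=1, n=1
  summed=3, j=1, n=2
  summed=3, j=2, n=0
  summed=5, j=2, n=1
  summed=9, j=2, n=2

Final answer: 9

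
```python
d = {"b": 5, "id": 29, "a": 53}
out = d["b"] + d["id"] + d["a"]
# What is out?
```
Trace:
  d={'b': 5, 'id': 29, 'a': 53}
  d={'b': 5, 'id': 29, 'a': 53}, out=87

Final answer: 87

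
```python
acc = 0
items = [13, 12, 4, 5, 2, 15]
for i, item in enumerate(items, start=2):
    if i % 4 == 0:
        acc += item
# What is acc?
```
Trace:
  acc=0
  acc=0, i=2, item=13
  acc=0, i=3, item=12
  acc=4, i=4, item=4
  acc=4, i=5, item=5
  acc=4, i=6, item=2
  acc=4, i=7, item=15

Final answer: 4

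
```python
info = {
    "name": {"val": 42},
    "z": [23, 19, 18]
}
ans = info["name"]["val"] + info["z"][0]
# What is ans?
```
Trace:
  info={'name': {'val': 42}, 'z': [23, 19, 18]}
  info={'name': {'val': 42}, 'z': [23, 19, 18]}, ans=65

Final answer: 65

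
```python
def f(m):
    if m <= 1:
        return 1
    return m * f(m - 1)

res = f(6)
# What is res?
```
Call trace:
f(m=6)
  f(m=5)
    f(m=4)
      f(m=3)
        f(m=2)
          f(m=1)
          -> return 1
        -> return 2
      -> return 6
    -> return 24
  -> return 120
-> return 720

Final answer: 720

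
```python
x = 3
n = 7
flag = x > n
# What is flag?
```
Trace:
  x=3
  x=3, n=7
  x=3, n=7, flag=False

Final answer: False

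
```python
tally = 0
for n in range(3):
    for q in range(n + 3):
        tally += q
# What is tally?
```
Trace:
  tally=0
  tally=0, n=0, q=0
  tally=1, n=0, q=1
  tally=3, n=0, q=2
  tally=3, n=1, q=0
  tally=4, n=1, q=1
  tally=6, n=1, q=2
  tally=9, n=1, q=3
  tally=9, n=2, q=0
  tally=10, n=2, q=1
  tally=12, n=2, q=2
  tally=15, n=2, q=3
  tally=19, n=2, q=4

Final answer: 19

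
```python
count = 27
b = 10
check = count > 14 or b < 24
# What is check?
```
Trace:
  count=27
  count=27, b=10
  count=27, b=10, check=True

Final answer: True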